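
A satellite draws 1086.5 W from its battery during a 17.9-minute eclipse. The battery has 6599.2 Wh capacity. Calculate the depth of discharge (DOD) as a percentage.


E_used = P * t / 60 = 1086.5 * 17.9 / 60 = 324.1392 Wh
DOD = E_used / E_total * 100 = 324.1392 / 6599.2 * 100
DOD = 4.9118 %

4.9118 %


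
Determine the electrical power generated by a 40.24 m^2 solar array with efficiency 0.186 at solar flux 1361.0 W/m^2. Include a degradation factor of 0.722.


P = area * eta * S * degradation
P = 40.24 * 0.186 * 1361.0 * 0.722
P = 7354.7216 W

7354.7216 W


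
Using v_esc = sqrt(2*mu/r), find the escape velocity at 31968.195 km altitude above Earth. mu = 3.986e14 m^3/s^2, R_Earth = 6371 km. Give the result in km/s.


r = 6371.0 + 31968.195 = 38339.1950 km = 3.8339195e+07 m
v_esc = sqrt(2*mu/r) = sqrt(2*3.986e14 / 3.8339195e+07)
v_esc = 4559.9717 m/s = 4.5600 km/s

4.5600 km/s


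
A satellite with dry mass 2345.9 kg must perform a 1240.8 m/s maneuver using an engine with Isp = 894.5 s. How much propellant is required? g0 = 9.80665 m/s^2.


ve = Isp * g0 = 894.5 * 9.80665 = 8772.048425 m/s
mass ratio = exp(dv/ve) = exp(1240.8/8772.048425) = 1.15194208
m_prop = m_dry * (mr - 1) = 2345.9 * (1.15194208 - 1)
m_prop = 356.4409 kg

356.4409 kg


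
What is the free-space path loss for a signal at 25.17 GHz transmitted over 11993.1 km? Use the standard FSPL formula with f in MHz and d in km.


f = 25.17 GHz = 25170.0000 MHz
d = 11993.1 km
FSPL = 32.44 + 20*log10(25170.0000) + 20*log10(11993.1)
FSPL = 32.44 + 88.0177 + 81.5786
FSPL = 202.0363 dB

202.0363 dB


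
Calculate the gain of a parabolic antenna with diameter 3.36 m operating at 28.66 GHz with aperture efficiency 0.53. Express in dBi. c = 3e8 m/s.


lambda = c/f = 3e8 / 2.866e+10 = 0.01046755 m
G = eta*(pi*D/lambda)^2 = 0.53*(pi*3.36/0.01046755)^2
G = 538969.3052 (linear)
G = 10*log10(538969.3052) = 57.3156 dBi

57.3156 dBi


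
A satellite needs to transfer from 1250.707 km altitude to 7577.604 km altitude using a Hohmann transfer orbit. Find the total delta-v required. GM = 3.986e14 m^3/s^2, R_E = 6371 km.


r1 = 7621.7070 km = 7.621707e+06 m
r2 = 13948.6040 km = 1.3948604e+07 m
dv1 = sqrt(mu/r1)*(sqrt(2*r2/(r1+r2)) - 1) = 992.4841 m/s
dv2 = sqrt(mu/r2)*(1 - sqrt(2*r1/(r1+r2))) = 851.8585 m/s
total dv = |dv1| + |dv2| = 992.4841 + 851.8585 = 1844.3426 m/s = 1.8443 km/s

1.8443 km/s


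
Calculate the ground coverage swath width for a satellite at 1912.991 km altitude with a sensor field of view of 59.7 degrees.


FOV = 59.7 deg = 1.0420 rad
swath = 2 * alt * tan(FOV/2) = 2 * 1912.991 * tan(0.5209808)
swath = 2 * 1912.991 * 0.5738649
swath = 2195.5967 km

2195.5967 km


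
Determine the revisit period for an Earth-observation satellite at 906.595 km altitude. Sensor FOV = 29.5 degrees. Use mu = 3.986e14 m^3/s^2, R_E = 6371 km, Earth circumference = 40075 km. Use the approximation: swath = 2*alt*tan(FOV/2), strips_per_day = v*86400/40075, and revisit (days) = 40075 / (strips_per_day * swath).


swath = 2*906.595*tan(0.2574361) = 477.3731 km
v = sqrt(mu/r) = 7400.7325 m/s = 7.4007 km/s
strips/day = v*86400/40075 = 7.4007*86400/40075 = 15.9557
coverage/day = strips * swath = 15.9557 * 477.3731 = 7616.8052 km
revisit = 40075 / 7616.8052 = 5.2614 days

5.2614 days


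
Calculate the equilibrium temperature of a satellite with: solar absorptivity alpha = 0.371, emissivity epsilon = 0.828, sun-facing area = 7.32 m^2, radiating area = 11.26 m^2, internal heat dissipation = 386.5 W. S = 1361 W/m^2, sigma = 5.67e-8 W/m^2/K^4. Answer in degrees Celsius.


Numerator = alpha*S*A_sun + Q_int = 0.371*1361*7.32 + 386.5 = 4082.5949 W
Denominator = eps*sigma*A_rad = 0.828*5.67e-8*11.26 = 5.2862998e-07 W/K^4
T^4 = 7.7229728e+09 K^4
T = 296.4464 K = 23.2964 C

23.2964 degrees Celsius


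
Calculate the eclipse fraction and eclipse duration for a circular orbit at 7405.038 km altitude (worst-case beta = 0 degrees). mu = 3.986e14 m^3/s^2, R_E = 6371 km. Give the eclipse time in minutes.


r = 13776.0380 km
T = 268.1924 min
Eclipse fraction = arcsin(R_E/r)/pi = arcsin(6371.0000/13776.0380)/pi
= arcsin(0.4624697)/pi = 0.1530366
Eclipse duration = 0.1530366 * 268.1924 = 41.0433 min

41.0433 minutes


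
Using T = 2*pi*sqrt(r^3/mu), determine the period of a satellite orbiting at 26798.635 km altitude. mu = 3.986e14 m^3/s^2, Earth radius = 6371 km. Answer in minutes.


r = 33169.6350 km = 3.3169635e+07 m
T = 2*pi*sqrt(r^3/mu) = 2*pi*sqrt(3.6494051e+22 / 3.986e14)
T = 60120.4552 s = 1002.0076 min

1002.0076 minutes


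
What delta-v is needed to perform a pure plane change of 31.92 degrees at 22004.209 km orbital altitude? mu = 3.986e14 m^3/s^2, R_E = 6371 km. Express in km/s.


r = 28375.2090 km = 2.8375209e+07 m
V = sqrt(mu/r) = 3747.9959 m/s
di = 31.92 deg = 0.5571091 rad
dV = 2*V*sin(di/2) = 2*3747.9959*sin(0.2785545)
dV = 2061.1444 m/s = 2.0611 km/s

2.0611 km/s


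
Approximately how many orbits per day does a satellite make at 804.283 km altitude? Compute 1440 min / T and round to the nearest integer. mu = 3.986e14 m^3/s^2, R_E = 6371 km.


r = 7.175283e+06 m
T = 2*pi*sqrt(r^3/mu) = 6048.8076 s = 100.8135 min
revs/day = 1440 / 100.8135 = 14.2838
Rounded: 14 revolutions per day

14 revolutions per day


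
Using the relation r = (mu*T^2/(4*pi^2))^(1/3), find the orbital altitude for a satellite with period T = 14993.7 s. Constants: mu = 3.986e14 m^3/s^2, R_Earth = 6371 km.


T = 14993.7 s
r = (mu*T^2/(4*pi^2))^(1/3) = (3.986e14 * 14993.7^2 / (4*pi^2))^(1/3)
r = 1.3142109e+07 m = 13142.1090 km
alt = r - R_E = 13142.1090 - 6371 = 6771.1090 km

6771.1090 km


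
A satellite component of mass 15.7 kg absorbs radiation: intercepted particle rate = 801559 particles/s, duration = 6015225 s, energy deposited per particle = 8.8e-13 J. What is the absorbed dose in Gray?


Total energy deposited = rate * time * E_per
  = 801559 * 6015225 * 8.8e-13 = 4.2430 J
Dose = E_total / mass = 4.2430 / 15.7
Dose = 0.2702529 Gy

0.2703 Gy


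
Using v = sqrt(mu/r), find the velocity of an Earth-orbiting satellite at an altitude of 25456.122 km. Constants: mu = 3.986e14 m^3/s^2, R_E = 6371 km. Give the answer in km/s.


r = R_E + alt = 6371.0 + 25456.122 = 31827.1220 km = 3.1827122e+07 m
v = sqrt(mu/r) = sqrt(3.986e14 / 3.1827122e+07) = 3538.9136 m/s = 3.5389 km/s

3.5389 km/s


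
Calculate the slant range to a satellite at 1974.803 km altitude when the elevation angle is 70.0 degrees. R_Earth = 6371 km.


h = 1974.803 km, el = 70.0 deg
d = -R_E*sin(el) + sqrt((R_E*sin(el))^2 + 2*R_E*h + h^2)
d = -6371.0000*sin(1.2217) + sqrt((6371.0000*0.9396926)^2 + 2*6371.0000*1974.803 + 1974.803^2)
d = 2069.5414 km

2069.5414 km


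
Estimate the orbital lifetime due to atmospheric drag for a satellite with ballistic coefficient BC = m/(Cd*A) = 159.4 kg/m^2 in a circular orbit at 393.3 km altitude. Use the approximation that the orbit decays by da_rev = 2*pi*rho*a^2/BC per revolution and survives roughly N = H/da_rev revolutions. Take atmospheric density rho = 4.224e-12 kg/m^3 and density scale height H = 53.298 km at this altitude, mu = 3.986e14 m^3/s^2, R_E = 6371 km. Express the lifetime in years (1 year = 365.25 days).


a = R_E + alt = 6764.3000 km = 6.7643e+06 m
da_rev = 2*pi*rho*a^2/BC = 2*pi*4.224e-12*(6.7643e+06)^2/159.4 = 7.618355 m per revolution
N = H/da_rev = 53298.0000 m / 7.618355 m = 6995.9989 revolutions
P = 2*pi*sqrt(a^3/mu) = 5536.6301 s
lifetime = N*P = 6995.9989 * 5536.6301 = 3.8734258e+07 s = 448.3132 days
years = 448.3132 / 365.25 = 1.2274 years

1.2274 years


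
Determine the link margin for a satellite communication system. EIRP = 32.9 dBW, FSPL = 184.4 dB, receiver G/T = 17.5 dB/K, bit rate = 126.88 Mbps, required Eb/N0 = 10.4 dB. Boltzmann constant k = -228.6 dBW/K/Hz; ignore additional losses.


C/N0 = EIRP - FSPL + G/T - k = 32.9 - 184.4 + 17.5 - (-228.6)
C/N0 = 94.6000 dB-Hz
R_b = 126.88 Mbps = 1.2688e+08 bps -> 10*log10(R_b) = 81.0339 dB-Hz
Eb/N0 = C/N0 - 10*log10(R_b) = 94.6000 - 81.0339 = 13.5661 dB
Margin = Eb/N0 - Eb/N0_req = 13.5661 - 10.4 = 3.1661 dB (link closes)

3.1661 dB


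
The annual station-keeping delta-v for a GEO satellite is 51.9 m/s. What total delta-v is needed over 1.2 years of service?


dV = rate * years = 51.9 * 1.2
dV = 62.2800 m/s

62.2800 m/s


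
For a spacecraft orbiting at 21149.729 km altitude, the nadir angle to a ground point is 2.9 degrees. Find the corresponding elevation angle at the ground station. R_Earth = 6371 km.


r = R_E + alt = 27520.7290 km
Law of sines in the satellite / Earth-center / ground-point triangle:
  sin(nadir)/R_E = sin(90 + el)/r  =>  cos(el) = (r/R_E)*sin(nadir)
cos(el) = (27520.7290 / 6371.0000) * sin(2.9 deg) = 0.2185457
el = arccos(0.2185457) = 77.3764 deg
(Earth-central angle = 90 - nadir - el = 9.7236 deg)

77.3764 degrees


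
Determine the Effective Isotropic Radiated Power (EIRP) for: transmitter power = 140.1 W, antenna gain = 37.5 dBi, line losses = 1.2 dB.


Pt = 140.1 W = 21.4644 dBW
EIRP = Pt_dBW + Gt - losses = 21.4644 + 37.5 - 1.2 = 57.7644 dBW

57.7644 dBW


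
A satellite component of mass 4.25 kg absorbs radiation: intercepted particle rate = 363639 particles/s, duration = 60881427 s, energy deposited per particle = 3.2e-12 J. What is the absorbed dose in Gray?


Total energy deposited = rate * time * E_per
  = 363639 * 60881427 * 3.2e-12 = 70.8444 J
Dose = E_total / mass = 70.8444 / 4.25
Dose = 16.6693 Gy

16.6693 Gy


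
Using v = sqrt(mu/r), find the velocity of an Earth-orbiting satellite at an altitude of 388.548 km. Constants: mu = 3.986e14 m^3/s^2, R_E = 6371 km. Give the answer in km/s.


r = R_E + alt = 6371.0 + 388.548 = 6759.5480 km = 6.759548e+06 m
v = sqrt(mu/r) = sqrt(3.986e14 / 6.759548e+06) = 7679.0911 m/s = 7.6791 km/s

7.6791 km/s


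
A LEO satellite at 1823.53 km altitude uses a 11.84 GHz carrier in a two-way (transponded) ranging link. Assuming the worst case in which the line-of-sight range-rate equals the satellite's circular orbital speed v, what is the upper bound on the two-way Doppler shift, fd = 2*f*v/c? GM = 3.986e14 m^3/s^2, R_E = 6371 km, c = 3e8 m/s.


r = 8.19453e+06 m
v = sqrt(mu/r) = 6974.3963 m/s (worst-case radial velocity)
f = 11.84 GHz = 1.184e+10 Hz
fd = 2*f*v/c = 2*1.184e+10*6974.3963/3.0e+08
fd = 550512.3494 Hz

550512.3494 Hz


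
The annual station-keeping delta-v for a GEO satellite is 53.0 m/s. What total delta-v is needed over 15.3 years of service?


dV = rate * years = 53.0 * 15.3
dV = 810.9000 m/s

810.9000 m/s


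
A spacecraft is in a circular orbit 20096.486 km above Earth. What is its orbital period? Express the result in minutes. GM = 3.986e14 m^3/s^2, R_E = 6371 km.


r = 26467.4860 km = 2.6467486e+07 m
T = 2*pi*sqrt(r^3/mu) = 2*pi*sqrt(1.854121e+22 / 3.986e14)
T = 42852.9041 s = 714.2151 min

714.2151 minutes


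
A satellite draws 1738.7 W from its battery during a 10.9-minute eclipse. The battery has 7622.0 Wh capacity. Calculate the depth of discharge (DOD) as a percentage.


E_used = P * t / 60 = 1738.7 * 10.9 / 60 = 315.8638 Wh
DOD = E_used / E_total * 100 = 315.8638 / 7622.0 * 100
DOD = 4.1441 %

4.1441 %


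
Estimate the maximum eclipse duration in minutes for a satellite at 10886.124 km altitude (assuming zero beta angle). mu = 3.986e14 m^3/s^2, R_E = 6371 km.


r = 17257.1240 km
T = 376.0214 min
Eclipse fraction = arcsin(R_E/r)/pi = arcsin(6371.0000/17257.1240)/pi
= arcsin(0.3691809)/pi = 0.1203617
Eclipse duration = 0.1203617 * 376.0214 = 45.2586 min

45.2586 minutes


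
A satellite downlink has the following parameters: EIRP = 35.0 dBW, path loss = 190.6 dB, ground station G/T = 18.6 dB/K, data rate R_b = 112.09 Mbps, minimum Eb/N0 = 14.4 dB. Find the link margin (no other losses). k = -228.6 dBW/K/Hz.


C/N0 = EIRP - FSPL + G/T - k = 35.0 - 190.6 + 18.6 - (-228.6)
C/N0 = 91.6000 dB-Hz
R_b = 112.09 Mbps = 1.1209e+08 bps -> 10*log10(R_b) = 80.4957 dB-Hz
Eb/N0 = C/N0 - 10*log10(R_b) = 91.6000 - 80.4957 = 11.1043 dB
Margin = Eb/N0 - Eb/N0_req = 11.1043 - 14.4 = -3.2957 dB (negative margin: link does not close)

-3.2957 dB


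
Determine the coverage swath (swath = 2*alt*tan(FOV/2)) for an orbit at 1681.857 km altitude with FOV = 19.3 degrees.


FOV = 19.3 deg = 0.3368485 rad
swath = 2 * alt * tan(FOV/2) = 2 * 1681.857 * tan(0.1684243)
swath = 2 * 1681.857 * 0.1700351
swath = 571.9495 km

571.9495 km


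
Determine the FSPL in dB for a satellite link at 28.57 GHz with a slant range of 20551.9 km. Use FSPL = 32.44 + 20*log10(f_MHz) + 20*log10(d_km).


f = 28.57 GHz = 28570.0000 MHz
d = 20551.9 km
FSPL = 32.44 + 20*log10(28570.0000) + 20*log10(20551.9)
FSPL = 32.44 + 89.1182 + 86.2570
FSPL = 207.8152 dB

207.8152 dB


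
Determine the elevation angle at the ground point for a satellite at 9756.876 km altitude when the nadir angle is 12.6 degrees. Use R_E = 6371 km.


r = R_E + alt = 16127.8760 km
Law of sines in the satellite / Earth-center / ground-point triangle:
  sin(nadir)/R_E = sin(90 + el)/r  =>  cos(el) = (r/R_E)*sin(nadir)
cos(el) = (16127.8760 / 6371.0000) * sin(12.6 deg) = 0.552219
el = arccos(0.552219) = 56.4806 deg
(Earth-central angle = 90 - nadir - el = 20.9194 deg)

56.4806 degrees


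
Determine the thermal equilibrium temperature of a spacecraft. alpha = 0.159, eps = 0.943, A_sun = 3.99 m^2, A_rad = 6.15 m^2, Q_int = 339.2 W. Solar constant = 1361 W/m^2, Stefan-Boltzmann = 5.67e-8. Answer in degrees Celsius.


Numerator = alpha*S*A_sun + Q_int = 0.159*1361*3.99 + 339.2 = 1202.6320 W
Denominator = eps*sigma*A_rad = 0.943*5.67e-8*6.15 = 3.2882882e-07 W/K^4
T^4 = 3.6573194e+09 K^4
T = 245.9182 K = -27.2318 C

-27.2318 degrees Celsius


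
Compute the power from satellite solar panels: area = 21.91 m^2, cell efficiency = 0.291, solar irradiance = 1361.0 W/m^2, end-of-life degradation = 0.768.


P = area * eta * S * degradation
P = 21.91 * 0.291 * 1361.0 * 0.768
P = 6664.3027 W

6664.3027 W


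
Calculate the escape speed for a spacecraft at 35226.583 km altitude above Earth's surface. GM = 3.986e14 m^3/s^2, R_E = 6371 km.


r = 6371.0 + 35226.583 = 41597.5830 km = 4.1597583e+07 m
v_esc = sqrt(2*mu/r) = sqrt(2*3.986e14 / 4.1597583e+07)
v_esc = 4377.7363 m/s = 4.3777 km/s

4.3777 km/s


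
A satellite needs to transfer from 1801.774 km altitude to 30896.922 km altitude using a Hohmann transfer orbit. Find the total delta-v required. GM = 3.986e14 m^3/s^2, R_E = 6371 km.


r1 = 8172.7740 km = 8.172774e+06 m
r2 = 37267.9220 km = 3.7267922e+07 m
dv1 = sqrt(mu/r1)*(sqrt(2*r2/(r1+r2)) - 1) = 1960.5784 m/s
dv2 = sqrt(mu/r2)*(1 - sqrt(2*r1/(r1+r2))) = 1308.9465 m/s
total dv = |dv1| + |dv2| = 1960.5784 + 1308.9465 = 3269.5249 m/s = 3.2695 km/s

3.2695 km/s


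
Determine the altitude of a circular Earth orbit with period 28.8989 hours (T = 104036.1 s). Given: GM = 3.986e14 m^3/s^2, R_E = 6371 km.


T = 104036.1 s
r = (mu*T^2/(4*pi^2))^(1/3) = (3.986e14 * 104036.1^2 / (4*pi^2))^(1/3)
r = 4.7809613e+07 m = 47809.6130 km
alt = r - R_E = 47809.6130 - 6371 = 41438.6130 km

41438.6130 km


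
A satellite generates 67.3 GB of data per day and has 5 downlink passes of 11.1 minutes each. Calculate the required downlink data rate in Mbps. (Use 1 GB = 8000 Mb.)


total contact time = 5 * 11.1 * 60 = 3330.0000 s
data = 67.3 GB = 538400.0000 Mb
rate = 538400.0000 / 3330.0000 = 161.6817 Mbps

161.6817 Mbps


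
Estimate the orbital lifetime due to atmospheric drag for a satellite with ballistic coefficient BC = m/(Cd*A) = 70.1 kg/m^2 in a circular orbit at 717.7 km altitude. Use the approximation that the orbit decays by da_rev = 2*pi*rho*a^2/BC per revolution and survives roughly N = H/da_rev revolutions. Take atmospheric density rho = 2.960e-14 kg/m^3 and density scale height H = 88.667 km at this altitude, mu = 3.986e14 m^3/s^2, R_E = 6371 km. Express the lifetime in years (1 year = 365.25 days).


a = R_E + alt = 7088.7000 km = 7.0887e+06 m
da_rev = 2*pi*rho*a^2/BC = 2*pi*2.960e-14*(7.0887e+06)^2/70.1 = 0.133317375 m per revolution
N = H/da_rev = 88667.0000 m / 0.133317375 m = 665082.0995 revolutions
P = 2*pi*sqrt(a^3/mu) = 5939.6536 s
lifetime = N*P = 665082.0995 * 5939.6536 = 3.9503573e+09 s = 45721.7278 days
years = 45721.7278 / 365.25 = 125.1793 years

125.1793 years


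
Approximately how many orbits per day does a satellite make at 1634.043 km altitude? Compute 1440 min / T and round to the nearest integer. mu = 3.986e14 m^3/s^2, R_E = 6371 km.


r = 8.005043e+06 m
T = 2*pi*sqrt(r^3/mu) = 7127.8200 s = 118.7970 min
revs/day = 1440 / 118.7970 = 12.1215
Rounded: 12 revolutions per day

12 revolutions per day


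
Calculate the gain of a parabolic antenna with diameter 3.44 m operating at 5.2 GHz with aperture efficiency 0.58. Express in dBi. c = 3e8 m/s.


lambda = c/f = 3e8 / 5.2e+09 = 0.05769231 m
G = eta*(pi*D/lambda)^2 = 0.58*(pi*3.44/0.05769231)^2
G = 20352.0800 (linear)
G = 10*log10(20352.0800) = 43.0861 dBi

43.0861 dBi


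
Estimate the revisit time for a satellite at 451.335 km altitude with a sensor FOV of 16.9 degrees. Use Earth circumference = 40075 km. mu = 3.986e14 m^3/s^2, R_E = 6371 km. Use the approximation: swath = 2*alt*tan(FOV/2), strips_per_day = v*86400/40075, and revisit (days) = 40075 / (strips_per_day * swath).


swath = 2*451.335*tan(0.1474803) = 134.0997 km
v = sqrt(mu/r) = 7643.6735 m/s = 7.6437 km/s
strips/day = v*86400/40075 = 7.6437*86400/40075 = 16.4794
coverage/day = strips * swath = 16.4794 * 134.0997 = 2209.8877 km
revisit = 40075 / 2209.8877 = 18.1344 days

18.1344 days


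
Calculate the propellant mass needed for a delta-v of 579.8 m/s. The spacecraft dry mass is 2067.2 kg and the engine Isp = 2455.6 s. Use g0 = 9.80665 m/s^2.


ve = Isp * g0 = 2455.6 * 9.80665 = 24081.209740 m/s
mass ratio = exp(dv/ve) = exp(579.8/24081.209740) = 1.02436905
m_prop = m_dry * (mr - 1) = 2067.2 * (1.02436905 - 1)
m_prop = 50.3757 kg

50.3757 kg


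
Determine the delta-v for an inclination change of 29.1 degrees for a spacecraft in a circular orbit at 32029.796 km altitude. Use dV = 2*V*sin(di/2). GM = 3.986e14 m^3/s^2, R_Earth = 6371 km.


r = 38400.7960 km = 3.8400796e+07 m
V = sqrt(mu/r) = 3221.7997 m/s
di = 29.1 deg = 0.5078908 rad
dV = 2*V*sin(di/2) = 2*3221.7997*sin(0.2539454)
dV = 1618.7918 m/s = 1.6188 km/s

1.6188 km/s


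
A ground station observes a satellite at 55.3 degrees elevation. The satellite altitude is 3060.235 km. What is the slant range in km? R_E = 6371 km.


h = 3060.235 km, el = 55.3 deg
d = -R_E*sin(el) + sqrt((R_E*sin(el))^2 + 2*R_E*h + h^2)
d = -6371.0000*sin(0.9651671) + sqrt((6371.0000*0.822144)^2 + 2*6371.0000*3060.235 + 3060.235^2)
d = 3468.0916 km

3468.0916 km


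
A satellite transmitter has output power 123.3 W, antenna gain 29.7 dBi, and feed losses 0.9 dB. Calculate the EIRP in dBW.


Pt = 123.3 W = 20.9096 dBW
EIRP = Pt_dBW + Gt - losses = 20.9096 + 29.7 - 0.9 = 49.7096 dBW

49.7096 dBW


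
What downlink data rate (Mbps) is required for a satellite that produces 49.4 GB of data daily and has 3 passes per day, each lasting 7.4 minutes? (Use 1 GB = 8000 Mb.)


total contact time = 3 * 7.4 * 60 = 1332.0000 s
data = 49.4 GB = 395200.0000 Mb
rate = 395200.0000 / 1332.0000 = 296.6967 Mbps

296.6967 Mbps


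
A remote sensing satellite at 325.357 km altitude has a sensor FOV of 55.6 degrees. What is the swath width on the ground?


FOV = 55.6 deg = 0.9704031 rad
swath = 2 * alt * tan(FOV/2) = 2 * 325.357 * tan(0.4852015)
swath = 2 * 325.357 * 0.5272402
swath = 343.0826 km

343.0826 km


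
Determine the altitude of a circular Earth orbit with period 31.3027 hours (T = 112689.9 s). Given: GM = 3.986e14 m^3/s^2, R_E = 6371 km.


T = 112689.9 s
r = (mu*T^2/(4*pi^2))^(1/3) = (3.986e14 * 112689.9^2 / (4*pi^2))^(1/3)
r = 5.042538e+07 m = 50425.3802 km
alt = r - R_E = 50425.3802 - 6371 = 44054.3802 km

44054.3802 km


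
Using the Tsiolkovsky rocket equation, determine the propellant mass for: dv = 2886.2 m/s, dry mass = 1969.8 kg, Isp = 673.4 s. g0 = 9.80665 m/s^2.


ve = Isp * g0 = 673.4 * 9.80665 = 6603.798110 m/s
mass ratio = exp(dv/ve) = exp(2886.2/6603.798110) = 1.54813583
m_prop = m_dry * (mr - 1) = 1969.8 * (1.54813583 - 1)
m_prop = 1079.7180 kg

1079.7180 kg


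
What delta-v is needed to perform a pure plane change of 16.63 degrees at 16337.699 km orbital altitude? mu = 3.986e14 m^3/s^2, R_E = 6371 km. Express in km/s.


r = 22708.6990 km = 2.2708699e+07 m
V = sqrt(mu/r) = 4189.5996 m/s
di = 16.63 deg = 0.2902483 rad
dV = 2*V*sin(di/2) = 2*4189.5996*sin(0.1451241)
dV = 1211.7600 m/s = 1.2118 km/s

1.2118 km/s


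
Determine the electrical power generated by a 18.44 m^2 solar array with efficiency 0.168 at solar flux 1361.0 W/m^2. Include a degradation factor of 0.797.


P = area * eta * S * degradation
P = 18.44 * 0.168 * 1361.0 * 0.797
P = 3360.3665 W

3360.3665 W


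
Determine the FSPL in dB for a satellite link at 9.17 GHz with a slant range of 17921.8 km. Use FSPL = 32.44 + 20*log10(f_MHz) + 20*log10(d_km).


f = 9.17 GHz = 9170.0000 MHz
d = 17921.8 km
FSPL = 32.44 + 20*log10(9170.0000) + 20*log10(17921.8)
FSPL = 32.44 + 79.2474 + 85.0676
FSPL = 196.7550 dB

196.7550 dB


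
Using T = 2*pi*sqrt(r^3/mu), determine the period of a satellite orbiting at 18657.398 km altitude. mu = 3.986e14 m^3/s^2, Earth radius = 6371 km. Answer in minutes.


r = 25028.3980 km = 2.5028398e+07 m
T = 2*pi*sqrt(r^3/mu) = 2*pi*sqrt(1.5678307e+22 / 3.986e14)
T = 39405.8591 s = 656.7643 min

656.7643 minutes


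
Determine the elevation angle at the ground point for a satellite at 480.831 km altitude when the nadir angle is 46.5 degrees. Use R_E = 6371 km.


r = R_E + alt = 6851.8310 km
Law of sines in the satellite / Earth-center / ground-point triangle:
  sin(nadir)/R_E = sin(90 + el)/r  =>  cos(el) = (r/R_E)*sin(nadir)
cos(el) = (6851.8310 / 6371.0000) * sin(46.5 deg) = 0.7801197
el = arccos(0.7801197) = 38.7285 deg
(Earth-central angle = 90 - nadir - el = 4.7715 deg)

38.7285 degrees


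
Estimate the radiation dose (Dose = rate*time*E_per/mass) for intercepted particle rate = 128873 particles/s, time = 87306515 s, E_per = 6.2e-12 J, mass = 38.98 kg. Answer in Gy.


Total energy deposited = rate * time * E_per
  = 128873 * 87306515 * 6.2e-12 = 69.7590 J
Dose = E_total / mass = 69.7590 / 38.98
Dose = 1.7896 Gy

1.7896 Gy


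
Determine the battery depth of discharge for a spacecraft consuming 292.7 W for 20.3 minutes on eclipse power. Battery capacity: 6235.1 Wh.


E_used = P * t / 60 = 292.7 * 20.3 / 60 = 99.0302 Wh
DOD = E_used / E_total * 100 = 99.0302 / 6235.1 * 100
DOD = 1.5883 %

1.5883 %


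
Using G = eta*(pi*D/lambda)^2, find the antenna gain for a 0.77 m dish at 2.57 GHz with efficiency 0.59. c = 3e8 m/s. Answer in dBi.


lambda = c/f = 3e8 / 2.57e+09 = 0.1167315 m
G = eta*(pi*D/lambda)^2 = 0.59*(pi*0.77/0.1167315)^2
G = 253.3710 (linear)
G = 10*log10(253.3710) = 24.0376 dBi

24.0376 dBi


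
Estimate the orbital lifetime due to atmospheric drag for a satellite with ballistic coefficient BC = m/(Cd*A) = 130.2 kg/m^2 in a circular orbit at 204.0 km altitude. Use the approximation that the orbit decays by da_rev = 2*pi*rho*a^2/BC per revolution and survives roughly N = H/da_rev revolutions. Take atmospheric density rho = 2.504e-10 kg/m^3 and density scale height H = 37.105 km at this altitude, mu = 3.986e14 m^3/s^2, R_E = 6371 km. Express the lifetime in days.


a = R_E + alt = 6575.0000 km = 6.575e+06 m
da_rev = 2*pi*rho*a^2/BC = 2*pi*2.504e-10*(6.575e+06)^2/130.2 = 522.389842 m per revolution
N = H/da_rev = 37105.0000 m / 522.389842 m = 71.0293 revolutions
P = 2*pi*sqrt(a^3/mu) = 5305.8486 s
lifetime = N*P = 71.0293 * 5305.8486 = 376870.8697 s = 4.3619 days

4.3619 days


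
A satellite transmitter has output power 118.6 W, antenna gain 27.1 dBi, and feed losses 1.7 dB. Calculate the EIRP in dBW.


Pt = 118.6 W = 20.7408 dBW
EIRP = Pt_dBW + Gt - losses = 20.7408 + 27.1 - 1.7 = 46.1408 dBW

46.1408 dBW


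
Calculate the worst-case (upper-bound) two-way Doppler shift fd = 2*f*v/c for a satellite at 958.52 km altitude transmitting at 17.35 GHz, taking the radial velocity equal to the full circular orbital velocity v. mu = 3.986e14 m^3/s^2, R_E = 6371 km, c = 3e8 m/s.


r = 7.32952e+06 m
v = sqrt(mu/r) = 7374.4711 m/s (worst-case radial velocity)
f = 17.35 GHz = 1.735e+10 Hz
fd = 2*f*v/c = 2*1.735e+10*7374.4711/3.0e+08
fd = 852980.4946 Hz

852980.4946 Hz


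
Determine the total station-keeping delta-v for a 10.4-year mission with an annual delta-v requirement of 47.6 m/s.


dV = rate * years = 47.6 * 10.4
dV = 495.0400 m/s

495.0400 m/s


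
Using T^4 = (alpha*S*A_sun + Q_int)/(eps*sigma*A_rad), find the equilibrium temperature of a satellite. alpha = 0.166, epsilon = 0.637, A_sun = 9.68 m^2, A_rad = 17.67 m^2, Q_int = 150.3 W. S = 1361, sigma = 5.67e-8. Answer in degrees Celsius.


Numerator = alpha*S*A_sun + Q_int = 0.166*1361*9.68 + 150.3 = 2337.2637 W
Denominator = eps*sigma*A_rad = 0.637*5.67e-8*17.67 = 6.3820329e-07 W/K^4
T^4 = 3.6622558e+09 K^4
T = 246.0012 K = -27.1488 C

-27.1488 degrees Celsius


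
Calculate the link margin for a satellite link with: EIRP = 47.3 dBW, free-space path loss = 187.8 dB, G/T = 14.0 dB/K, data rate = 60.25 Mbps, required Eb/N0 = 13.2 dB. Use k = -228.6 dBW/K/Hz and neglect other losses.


C/N0 = EIRP - FSPL + G/T - k = 47.3 - 187.8 + 14.0 - (-228.6)
C/N0 = 102.1000 dB-Hz
R_b = 60.25 Mbps = 6.025e+07 bps -> 10*log10(R_b) = 77.7996 dB-Hz
Eb/N0 = C/N0 - 10*log10(R_b) = 102.1000 - 77.7996 = 24.3004 dB
Margin = Eb/N0 - Eb/N0_req = 24.3004 - 13.2 = 11.1004 dB (link closes)

11.1004 dB


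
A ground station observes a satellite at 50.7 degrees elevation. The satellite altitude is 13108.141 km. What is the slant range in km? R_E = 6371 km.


h = 13108.141 km, el = 50.7 deg
d = -R_E*sin(el) + sqrt((R_E*sin(el))^2 + 2*R_E*h + h^2)
d = -6371.0000*sin(0.8848819) + sqrt((6371.0000*0.7738402)^2 + 2*6371.0000*13108.141 + 13108.141^2)
d = 14126.4517 km

14126.4517 km


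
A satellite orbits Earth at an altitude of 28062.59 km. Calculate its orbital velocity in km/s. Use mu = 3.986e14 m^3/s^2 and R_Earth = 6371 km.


r = R_E + alt = 6371.0 + 28062.59 = 34433.5900 km = 3.443359e+07 m
v = sqrt(mu/r) = sqrt(3.986e14 / 3.443359e+07) = 3402.3383 m/s = 3.4023 km/s

3.4023 km/s


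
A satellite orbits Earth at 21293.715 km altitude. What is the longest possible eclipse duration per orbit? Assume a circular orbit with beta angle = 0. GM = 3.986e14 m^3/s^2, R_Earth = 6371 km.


r = 27664.7150 km
T = 763.2192 min
Eclipse fraction = arcsin(R_E/r)/pi = arcsin(6371.0000/27664.7150)/pi
= arcsin(0.2302934)/pi = 0.07396857
Eclipse duration = 0.07396857 * 763.2192 = 56.4542 min

56.4542 minutes


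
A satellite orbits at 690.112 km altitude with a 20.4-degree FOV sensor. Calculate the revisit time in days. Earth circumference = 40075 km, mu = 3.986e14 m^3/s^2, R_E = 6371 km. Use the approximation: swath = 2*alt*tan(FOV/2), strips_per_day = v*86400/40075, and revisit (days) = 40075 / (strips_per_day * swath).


swath = 2*690.112*tan(0.1780236) = 248.3415 km
v = sqrt(mu/r) = 7513.3236 m/s = 7.5133 km/s
strips/day = v*86400/40075 = 7.5133*86400/40075 = 16.1984
coverage/day = strips * swath = 16.1984 * 248.3415 = 4022.7366 km
revisit = 40075 / 4022.7366 = 9.9621 days

9.9621 days


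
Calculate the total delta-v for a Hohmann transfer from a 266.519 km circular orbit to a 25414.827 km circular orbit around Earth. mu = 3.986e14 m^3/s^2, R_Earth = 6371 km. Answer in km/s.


r1 = 6637.5190 km = 6.637519e+06 m
r2 = 31785.8270 km = 3.1785827e+07 m
dv1 = sqrt(mu/r1)*(sqrt(2*r2/(r1+r2)) - 1) = 2218.4553 m/s
dv2 = sqrt(mu/r2)*(1 - sqrt(2*r1/(r1+r2))) = 1459.7320 m/s
total dv = |dv1| + |dv2| = 2218.4553 + 1459.7320 = 3678.1873 m/s = 3.6782 km/s

3.6782 km/s


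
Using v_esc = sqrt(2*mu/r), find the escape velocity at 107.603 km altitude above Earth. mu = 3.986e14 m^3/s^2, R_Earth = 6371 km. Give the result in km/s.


r = 6371.0 + 107.603 = 6478.6030 km = 6.478603e+06 m
v_esc = sqrt(2*mu/r) = sqrt(2*3.986e14 / 6.478603e+06)
v_esc = 11092.8454 m/s = 11.0928 km/s

11.0928 km/s


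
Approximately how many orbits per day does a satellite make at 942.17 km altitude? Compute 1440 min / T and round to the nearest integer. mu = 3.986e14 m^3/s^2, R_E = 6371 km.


r = 7.31317e+06 m
T = 2*pi*sqrt(r^3/mu) = 6224.0020 s = 103.7334 min
revs/day = 1440 / 103.7334 = 13.8817
Rounded: 14 revolutions per day

14 revolutions per day


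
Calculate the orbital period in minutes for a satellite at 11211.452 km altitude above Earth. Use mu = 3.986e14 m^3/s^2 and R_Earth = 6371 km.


r = 17582.4520 km = 1.7582452e+07 m
T = 2*pi*sqrt(r^3/mu) = 2*pi*sqrt(5.4354852e+21 / 3.986e14)
T = 23202.2650 s = 386.7044 min

386.7044 minutes


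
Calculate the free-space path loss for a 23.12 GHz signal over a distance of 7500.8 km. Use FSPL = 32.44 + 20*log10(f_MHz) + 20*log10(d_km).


f = 23.12 GHz = 23120.0000 MHz
d = 7500.8 km
FSPL = 32.44 + 20*log10(23120.0000) + 20*log10(7500.8)
FSPL = 32.44 + 87.2798 + 77.5022
FSPL = 197.2219 dB

197.2219 dB


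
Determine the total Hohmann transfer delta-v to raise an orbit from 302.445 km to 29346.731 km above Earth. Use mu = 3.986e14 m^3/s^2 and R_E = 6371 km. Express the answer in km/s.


r1 = 6673.4450 km = 6.673445e+06 m
r2 = 35717.7310 km = 3.5717731e+07 m
dv1 = sqrt(mu/r1)*(sqrt(2*r2/(r1+r2)) - 1) = 2304.1125 m/s
dv2 = sqrt(mu/r2)*(1 - sqrt(2*r1/(r1+r2))) = 1466.1449 m/s
total dv = |dv1| + |dv2| = 2304.1125 + 1466.1449 = 3770.2574 m/s = 3.7703 km/s

3.7703 km/s


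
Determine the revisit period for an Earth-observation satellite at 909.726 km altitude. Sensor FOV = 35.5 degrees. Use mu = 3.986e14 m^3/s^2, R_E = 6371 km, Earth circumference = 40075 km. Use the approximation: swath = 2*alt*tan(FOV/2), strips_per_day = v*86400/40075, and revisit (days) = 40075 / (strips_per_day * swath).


swath = 2*909.726*tan(0.3097959) = 582.4112 km
v = sqrt(mu/r) = 7399.1410 m/s = 7.3991 km/s
strips/day = v*86400/40075 = 7.3991*86400/40075 = 15.9522
coverage/day = strips * swath = 15.9522 * 582.4112 = 9290.7595 km
revisit = 40075 / 9290.7595 = 4.3134 days

4.3134 days


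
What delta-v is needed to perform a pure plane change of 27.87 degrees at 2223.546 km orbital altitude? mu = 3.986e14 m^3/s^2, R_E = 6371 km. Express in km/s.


r = 8594.5460 km = 8.594546e+06 m
V = sqrt(mu/r) = 6810.1578 m/s
di = 27.87 deg = 0.4864233 rad
dV = 2*V*sin(di/2) = 2*6810.1578*sin(0.2432116)
dV = 3280.0577 m/s = 3.2801 km/s

3.2801 km/s


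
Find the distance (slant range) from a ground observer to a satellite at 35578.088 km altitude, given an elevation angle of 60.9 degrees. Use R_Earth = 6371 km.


h = 35578.088 km, el = 60.9 deg
d = -R_E*sin(el) + sqrt((R_E*sin(el))^2 + 2*R_E*h + h^2)
d = -6371.0000*sin(1.0629) + sqrt((6371.0000*0.8737722)^2 + 2*6371.0000*35578.088 + 35578.088^2)
d = 36267.7001 km

36267.7001 km


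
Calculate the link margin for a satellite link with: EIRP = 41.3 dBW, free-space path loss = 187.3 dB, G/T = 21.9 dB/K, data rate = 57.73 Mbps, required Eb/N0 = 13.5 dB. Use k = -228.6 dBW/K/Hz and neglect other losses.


C/N0 = EIRP - FSPL + G/T - k = 41.3 - 187.3 + 21.9 - (-228.6)
C/N0 = 104.5000 dB-Hz
R_b = 57.73 Mbps = 5.773e+07 bps -> 10*log10(R_b) = 77.6140 dB-Hz
Eb/N0 = C/N0 - 10*log10(R_b) = 104.5000 - 77.6140 = 26.8860 dB
Margin = Eb/N0 - Eb/N0_req = 26.8860 - 13.5 = 13.3860 dB (link closes)

13.3860 dB


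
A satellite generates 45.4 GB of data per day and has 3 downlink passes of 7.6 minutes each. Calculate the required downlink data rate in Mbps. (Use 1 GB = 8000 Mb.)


total contact time = 3 * 7.6 * 60 = 1368.0000 s
data = 45.4 GB = 363200.0000 Mb
rate = 363200.0000 / 1368.0000 = 265.4971 Mbps

265.4971 Mbps


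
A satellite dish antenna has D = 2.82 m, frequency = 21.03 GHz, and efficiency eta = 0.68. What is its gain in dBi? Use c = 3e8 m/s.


lambda = c/f = 3e8 / 2.103e+10 = 0.01426534 m
G = eta*(pi*D/lambda)^2 = 0.68*(pi*2.82/0.01426534)^2
G = 262266.5544 (linear)
G = 10*log10(262266.5544) = 54.1874 dBi

54.1874 dBi


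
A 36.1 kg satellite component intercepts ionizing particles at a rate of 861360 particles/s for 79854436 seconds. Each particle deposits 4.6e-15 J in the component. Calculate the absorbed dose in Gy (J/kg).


Total energy deposited = rate * time * E_per
  = 861360 * 79854436 * 4.6e-15 = 0.3164037 J
Dose = E_total / mass = 0.3164037 / 36.1
Dose = 0.008764646 Gy

0.0088 Gy


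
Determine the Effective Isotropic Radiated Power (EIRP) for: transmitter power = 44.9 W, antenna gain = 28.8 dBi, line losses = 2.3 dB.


Pt = 44.9 W = 16.5225 dBW
EIRP = Pt_dBW + Gt - losses = 16.5225 + 28.8 - 2.3 = 43.0225 dBW

43.0225 dBW


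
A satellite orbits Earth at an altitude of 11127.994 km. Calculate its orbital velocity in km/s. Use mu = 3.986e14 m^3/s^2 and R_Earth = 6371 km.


r = R_E + alt = 6371.0 + 11127.994 = 17498.9940 km = 1.7498994e+07 m
v = sqrt(mu/r) = sqrt(3.986e14 / 1.7498994e+07) = 4772.6777 m/s = 4.7727 km/s

4.7727 km/s


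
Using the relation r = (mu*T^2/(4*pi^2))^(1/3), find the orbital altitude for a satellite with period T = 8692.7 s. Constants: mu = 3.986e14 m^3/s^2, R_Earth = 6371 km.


T = 8692.7 s
r = (mu*T^2/(4*pi^2))^(1/3) = (3.986e14 * 8692.7^2 / (4*pi^2))^(1/3)
r = 9.1375335e+06 m = 9137.5335 km
alt = r - R_E = 9137.5335 - 6371 = 2766.5335 km

2766.5335 km


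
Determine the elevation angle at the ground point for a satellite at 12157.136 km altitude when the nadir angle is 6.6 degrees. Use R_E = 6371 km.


r = R_E + alt = 18528.1360 km
Law of sines in the satellite / Earth-center / ground-point triangle:
  sin(nadir)/R_E = sin(90 + el)/r  =>  cos(el) = (r/R_E)*sin(nadir)
cos(el) = (18528.1360 / 6371.0000) * sin(6.6 deg) = 0.3342601
el = arccos(0.3342601) = 70.4724 deg
(Earth-central angle = 90 - nadir - el = 12.9276 deg)

70.4724 degrees


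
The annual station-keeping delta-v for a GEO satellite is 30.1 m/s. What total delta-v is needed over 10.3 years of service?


dV = rate * years = 30.1 * 10.3
dV = 310.0300 m/s

310.0300 m/s


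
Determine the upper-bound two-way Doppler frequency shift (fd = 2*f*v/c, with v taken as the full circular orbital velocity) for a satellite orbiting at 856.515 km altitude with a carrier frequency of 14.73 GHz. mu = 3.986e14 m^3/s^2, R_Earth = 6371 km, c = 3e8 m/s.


r = 7.227515e+06 m
v = sqrt(mu/r) = 7426.3283 m/s (worst-case radial velocity)
f = 14.73 GHz = 1.473e+10 Hz
fd = 2*f*v/c = 2*1.473e+10*7426.3283/3.0e+08
fd = 729265.4423 Hz

729265.4423 Hz


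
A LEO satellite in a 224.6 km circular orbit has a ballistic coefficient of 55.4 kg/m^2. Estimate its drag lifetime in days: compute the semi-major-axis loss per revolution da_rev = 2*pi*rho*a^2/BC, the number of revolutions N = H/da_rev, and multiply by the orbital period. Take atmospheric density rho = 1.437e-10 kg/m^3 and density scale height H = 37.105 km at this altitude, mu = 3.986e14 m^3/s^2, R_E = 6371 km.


a = R_E + alt = 6595.6000 km = 6.5956e+06 m
da_rev = 2*pi*rho*a^2/BC = 2*pi*1.437e-10*(6.5956e+06)^2/55.4 = 708.982459 m per revolution
N = H/da_rev = 37105.0000 m / 708.982459 m = 52.3356 revolutions
P = 2*pi*sqrt(a^3/mu) = 5330.8036 s
lifetime = N*P = 52.3356 * 5330.8036 = 278990.6384 s = 3.2291 days

3.2291 days


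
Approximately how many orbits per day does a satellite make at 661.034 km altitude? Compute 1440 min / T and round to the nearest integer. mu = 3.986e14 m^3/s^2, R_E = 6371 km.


r = 7.032034e+06 m
T = 2*pi*sqrt(r^3/mu) = 5868.5751 s = 97.8096 min
revs/day = 1440 / 97.8096 = 14.7225
Rounded: 15 revolutions per day

15 revolutions per day


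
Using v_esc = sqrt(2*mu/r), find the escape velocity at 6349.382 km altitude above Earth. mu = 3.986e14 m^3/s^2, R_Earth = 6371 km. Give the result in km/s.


r = 6371.0 + 6349.382 = 12720.3820 km = 1.2720382e+07 m
v_esc = sqrt(2*mu/r) = sqrt(2*3.986e14 / 1.2720382e+07)
v_esc = 7916.5064 m/s = 7.9165 km/s

7.9165 km/s


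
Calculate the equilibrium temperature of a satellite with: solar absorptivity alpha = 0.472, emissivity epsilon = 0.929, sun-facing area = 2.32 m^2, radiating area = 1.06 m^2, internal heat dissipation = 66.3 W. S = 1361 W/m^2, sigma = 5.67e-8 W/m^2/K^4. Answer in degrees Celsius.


Numerator = alpha*S*A_sun + Q_int = 0.472*1361*2.32 + 66.3 = 1556.6494 W
Denominator = eps*sigma*A_rad = 0.929*5.67e-8*1.06 = 5.5834758e-08 W/K^4
T^4 = 2.7879577e+10 K^4
T = 408.6218 K = 135.4718 C

135.4718 degrees Celsius


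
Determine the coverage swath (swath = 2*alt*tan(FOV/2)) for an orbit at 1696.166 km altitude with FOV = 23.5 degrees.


FOV = 23.5 deg = 0.4101524 rad
swath = 2 * alt * tan(FOV/2) = 2 * 1696.166 * tan(0.2050762)
swath = 2 * 1696.166 * 0.2080003
swath = 705.6061 km

705.6061 km


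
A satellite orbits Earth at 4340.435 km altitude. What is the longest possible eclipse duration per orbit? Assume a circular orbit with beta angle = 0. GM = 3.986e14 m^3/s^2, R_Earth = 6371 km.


r = 10711.4350 km
T = 183.8787 min
Eclipse fraction = arcsin(R_E/r)/pi = arcsin(6371.0000/10711.4350)/pi
= arcsin(0.5947849)/pi = 0.2027628
Eclipse duration = 0.2027628 * 183.8787 = 37.2838 min

37.2838 minutes


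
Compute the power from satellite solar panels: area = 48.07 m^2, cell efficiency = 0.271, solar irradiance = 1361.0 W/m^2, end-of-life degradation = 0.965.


P = area * eta * S * degradation
P = 48.07 * 0.271 * 1361.0 * 0.965
P = 17109.1665 W

17109.1665 W


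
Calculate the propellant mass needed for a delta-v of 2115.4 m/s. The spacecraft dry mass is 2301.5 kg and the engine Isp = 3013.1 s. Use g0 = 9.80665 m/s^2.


ve = Isp * g0 = 3013.1 * 9.80665 = 29548.417115 m/s
mass ratio = exp(dv/ve) = exp(2115.4/29548.417115) = 1.07421587
m_prop = m_dry * (mr - 1) = 2301.5 * (1.07421587 - 1)
m_prop = 170.8078 kg

170.8078 kg


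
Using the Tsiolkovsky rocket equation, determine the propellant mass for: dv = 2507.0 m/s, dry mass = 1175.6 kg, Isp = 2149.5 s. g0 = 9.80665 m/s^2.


ve = Isp * g0 = 2149.5 * 9.80665 = 21079.394175 m/s
mass ratio = exp(dv/ve) = exp(2507.0/21079.394175) = 1.12629255
m_prop = m_dry * (mr - 1) = 1175.6 * (1.12629255 - 1)
m_prop = 148.4695 kg

148.4695 kg


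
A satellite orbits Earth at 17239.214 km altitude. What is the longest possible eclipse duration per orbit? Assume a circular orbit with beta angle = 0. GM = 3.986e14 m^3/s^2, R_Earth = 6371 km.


r = 23610.2140 km
T = 601.7413 min
Eclipse fraction = arcsin(R_E/r)/pi = arcsin(6371.0000/23610.2140)/pi
= arcsin(0.2698408)/pi = 0.08697109
Eclipse duration = 0.08697109 * 601.7413 = 52.3341 min

52.3341 minutes


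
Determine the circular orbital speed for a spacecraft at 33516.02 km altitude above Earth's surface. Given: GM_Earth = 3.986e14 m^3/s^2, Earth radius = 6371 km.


r = R_E + alt = 6371.0 + 33516.02 = 39887.0200 km = 3.988702e+07 m
v = sqrt(mu/r) = sqrt(3.986e14 / 3.988702e+07) = 3161.2064 m/s = 3.1612 km/s

3.1612 km/s


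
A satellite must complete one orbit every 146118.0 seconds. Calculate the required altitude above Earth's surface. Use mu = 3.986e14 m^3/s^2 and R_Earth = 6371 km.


T = 146118.0 s
r = (mu*T^2/(4*pi^2))^(1/3) = (3.986e14 * 146118.0^2 / (4*pi^2))^(1/3)
r = 5.9960006e+07 m = 59960.0057 km
alt = r - R_E = 59960.0057 - 6371 = 53589.0057 km

53589.0057 km


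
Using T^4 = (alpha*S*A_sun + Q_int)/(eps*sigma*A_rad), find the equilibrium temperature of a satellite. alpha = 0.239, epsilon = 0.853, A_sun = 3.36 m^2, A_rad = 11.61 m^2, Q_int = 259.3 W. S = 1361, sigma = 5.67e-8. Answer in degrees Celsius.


Numerator = alpha*S*A_sun + Q_int = 0.239*1361*3.36 + 259.3 = 1352.2374 W
Denominator = eps*sigma*A_rad = 0.853*5.67e-8*11.61 = 5.6151881e-07 W/K^4
T^4 = 2.4081783e+09 K^4
T = 221.5247 K = -51.6253 C

-51.6253 degrees Celsius


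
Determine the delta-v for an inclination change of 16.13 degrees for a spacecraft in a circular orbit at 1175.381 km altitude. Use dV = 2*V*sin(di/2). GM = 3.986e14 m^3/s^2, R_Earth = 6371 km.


r = 7546.3810 km = 7.546381e+06 m
V = sqrt(mu/r) = 7267.7383 m/s
di = 16.13 deg = 0.2815216 rad
dV = 2*V*sin(di/2) = 2*7267.7383*sin(0.1407608)
dV = 2039.2756 m/s = 2.0393 km/s

2.0393 km/s
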